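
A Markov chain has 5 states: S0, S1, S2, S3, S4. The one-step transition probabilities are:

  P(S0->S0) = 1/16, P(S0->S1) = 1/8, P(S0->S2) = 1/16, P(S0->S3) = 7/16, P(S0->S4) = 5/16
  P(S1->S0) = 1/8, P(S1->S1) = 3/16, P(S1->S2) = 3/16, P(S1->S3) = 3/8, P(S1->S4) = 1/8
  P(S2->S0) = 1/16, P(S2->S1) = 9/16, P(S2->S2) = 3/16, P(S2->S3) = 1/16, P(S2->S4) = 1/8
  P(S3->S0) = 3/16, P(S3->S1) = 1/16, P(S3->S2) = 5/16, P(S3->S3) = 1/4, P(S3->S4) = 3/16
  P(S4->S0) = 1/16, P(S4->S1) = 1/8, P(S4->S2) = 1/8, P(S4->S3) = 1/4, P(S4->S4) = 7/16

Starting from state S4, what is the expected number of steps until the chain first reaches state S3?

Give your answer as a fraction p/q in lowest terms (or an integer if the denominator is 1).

Answer: 11184/2935

Derivation:
Let h_i = expected steps to first reach S3 from state i.
Boundary: h_S3 = 0.
First-step equations for the other states:
  h_S0 = 1 + 1/16*h_S0 + 1/8*h_S1 + 1/16*h_S2 + 7/16*h_S3 + 5/16*h_S4
  h_S1 = 1 + 1/8*h_S0 + 3/16*h_S1 + 3/16*h_S2 + 3/8*h_S3 + 1/8*h_S4
  h_S2 = 1 + 1/16*h_S0 + 9/16*h_S1 + 3/16*h_S2 + 1/16*h_S3 + 1/8*h_S4
  h_S4 = 1 + 1/16*h_S0 + 1/8*h_S1 + 1/8*h_S2 + 1/4*h_S3 + 7/16*h_S4

Substituting h_S3 = 0 and rearranging gives the linear system (I - Q) h = 1:
  [15/16, -1/8, -1/16, -5/16] . (h_S0, h_S1, h_S2, h_S4) = 1
  [-1/8, 13/16, -3/16, -1/8] . (h_S0, h_S1, h_S2, h_S4) = 1
  [-1/16, -9/16, 13/16, -1/8] . (h_S0, h_S1, h_S2, h_S4) = 1
  [-1/16, -1/8, -1/8, 9/16] . (h_S0, h_S1, h_S2, h_S4) = 1

Solving yields:
  h_S0 = 8992/2935
  h_S1 = 9648/2935
  h_S2 = 12704/2935
  h_S4 = 11184/2935

Starting state is S4, so the expected hitting time is h_S4 = 11184/2935.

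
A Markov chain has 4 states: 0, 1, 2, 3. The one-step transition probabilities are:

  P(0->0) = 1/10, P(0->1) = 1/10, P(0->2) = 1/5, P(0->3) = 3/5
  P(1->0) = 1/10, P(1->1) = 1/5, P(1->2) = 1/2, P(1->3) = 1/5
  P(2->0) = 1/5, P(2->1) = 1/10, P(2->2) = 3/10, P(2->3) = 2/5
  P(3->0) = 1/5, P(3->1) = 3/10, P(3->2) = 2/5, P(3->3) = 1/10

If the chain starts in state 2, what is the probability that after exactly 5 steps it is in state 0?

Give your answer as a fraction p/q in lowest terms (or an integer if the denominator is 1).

Answer: 2069/12500

Derivation:
Computing P^5 by repeated multiplication:
P^1 =
  0: [1/10, 1/10, 1/5, 3/5]
  1: [1/10, 1/5, 1/2, 1/5]
  2: [1/5, 1/10, 3/10, 2/5]
  3: [1/5, 3/10, 2/5, 1/10]
P^2 =
  0: [9/50, 23/100, 37/100, 11/50]
  1: [17/100, 4/25, 7/20, 8/25]
  2: [17/100, 19/100, 17/50, 3/10]
  3: [3/20, 3/20, 7/20, 7/20]
P^3 =
  0: [159/1000, 167/1000, 7/20, 81/250]
  1: [167/1000, 9/50, 347/1000, 153/500]
  2: [41/250, 179/1000, 351/1000, 153/500]
  3: [17/100, 37/200, 7/20, 59/200]
P^4 =
  0: [837/5000, 363/2000, 3499/10000, 753/2500]
  1: [1653/10000, 112/625, 3499/10000, 191/625]
  2: [1657/10000, 1791/10000, 7/20, 763/2500]
  3: [329/2000, 71/400, 699/2000, 617/2000]
P^5 =
  0: [16511/100000, 17839/100000, 4371/12500, 15341/50000]
  1: [3311/20000, 1119/6250, 34987/100000, 15277/50000]
  2: [2069/12500, 3579/20000, 34977/100000, 1911/6250]
  3: [829/5000, 3589/20000, 3499/10000, 6097/20000]

(P^5)[2 -> 0] = 2069/12500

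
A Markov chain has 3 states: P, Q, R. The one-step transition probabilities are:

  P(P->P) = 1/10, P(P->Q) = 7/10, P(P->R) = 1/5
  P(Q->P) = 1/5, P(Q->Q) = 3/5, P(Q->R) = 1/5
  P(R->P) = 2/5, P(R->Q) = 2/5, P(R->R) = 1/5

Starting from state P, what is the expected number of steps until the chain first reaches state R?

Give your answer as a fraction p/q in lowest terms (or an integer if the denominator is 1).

Let h_i = expected steps to first reach R from state i.
Boundary: h_R = 0.
First-step equations for the other states:
  h_P = 1 + 1/10*h_P + 7/10*h_Q + 1/5*h_R
  h_Q = 1 + 1/5*h_P + 3/5*h_Q + 1/5*h_R

Substituting h_R = 0 and rearranging gives the linear system (I - Q) h = 1:
  [9/10, -7/10] . (h_P, h_Q) = 1
  [-1/5, 2/5] . (h_P, h_Q) = 1

Solving yields:
  h_P = 5
  h_Q = 5

Starting state is P, so the expected hitting time is h_P = 5.

Answer: 5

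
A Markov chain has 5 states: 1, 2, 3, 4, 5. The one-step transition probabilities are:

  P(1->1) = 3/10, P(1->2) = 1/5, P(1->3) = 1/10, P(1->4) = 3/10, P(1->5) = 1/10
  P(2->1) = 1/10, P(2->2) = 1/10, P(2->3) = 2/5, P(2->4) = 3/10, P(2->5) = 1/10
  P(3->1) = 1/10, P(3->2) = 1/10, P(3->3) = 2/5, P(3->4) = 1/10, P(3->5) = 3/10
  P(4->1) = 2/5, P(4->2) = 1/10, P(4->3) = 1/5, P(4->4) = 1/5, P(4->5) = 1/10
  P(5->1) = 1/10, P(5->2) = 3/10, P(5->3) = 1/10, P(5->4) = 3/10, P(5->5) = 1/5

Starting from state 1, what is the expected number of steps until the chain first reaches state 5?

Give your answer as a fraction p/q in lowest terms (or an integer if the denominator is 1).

Let h_i = expected steps to first reach 5 from state i.
Boundary: h_5 = 0.
First-step equations for the other states:
  h_1 = 1 + 3/10*h_1 + 1/5*h_2 + 1/10*h_3 + 3/10*h_4 + 1/10*h_5
  h_2 = 1 + 1/10*h_1 + 1/10*h_2 + 2/5*h_3 + 3/10*h_4 + 1/10*h_5
  h_3 = 1 + 1/10*h_1 + 1/10*h_2 + 2/5*h_3 + 1/10*h_4 + 3/10*h_5
  h_4 = 1 + 2/5*h_1 + 1/10*h_2 + 1/5*h_3 + 1/5*h_4 + 1/10*h_5

Substituting h_5 = 0 and rearranging gives the linear system (I - Q) h = 1:
  [7/10, -1/5, -1/10, -3/10] . (h_1, h_2, h_3, h_4) = 1
  [-1/10, 9/10, -2/5, -3/10] . (h_1, h_2, h_3, h_4) = 1
  [-1/10, -1/10, 3/5, -1/10] . (h_1, h_2, h_3, h_4) = 1
  [-2/5, -1/10, -1/5, 4/5] . (h_1, h_2, h_3, h_4) = 1

Solving yields:
  h_1 = 4480/659
  h_2 = 4150/659
  h_3 = 3270/659
  h_4 = 4400/659

Starting state is 1, so the expected hitting time is h_1 = 4480/659.

Answer: 4480/659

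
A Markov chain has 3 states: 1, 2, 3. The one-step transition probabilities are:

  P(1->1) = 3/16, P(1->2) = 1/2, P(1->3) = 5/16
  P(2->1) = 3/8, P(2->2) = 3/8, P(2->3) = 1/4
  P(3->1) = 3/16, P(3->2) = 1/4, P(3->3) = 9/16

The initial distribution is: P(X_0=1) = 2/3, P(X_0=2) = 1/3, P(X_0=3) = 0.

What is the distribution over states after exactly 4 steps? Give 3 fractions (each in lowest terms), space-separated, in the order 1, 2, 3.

Propagating the distribution step by step (d_{t+1} = d_t * P):
d_0 = (1=2/3, 2=1/3, 3=0)
  d_1[1] = 2/3*3/16 + 1/3*3/8 + 0*3/16 = 1/4
  d_1[2] = 2/3*1/2 + 1/3*3/8 + 0*1/4 = 11/24
  d_1[3] = 2/3*5/16 + 1/3*1/4 + 0*9/16 = 7/24
d_1 = (1=1/4, 2=11/24, 3=7/24)
  d_2[1] = 1/4*3/16 + 11/24*3/8 + 7/24*3/16 = 35/128
  d_2[2] = 1/4*1/2 + 11/24*3/8 + 7/24*1/4 = 71/192
  d_2[3] = 1/4*5/16 + 11/24*1/4 + 7/24*9/16 = 137/384
d_2 = (1=35/128, 2=71/192, 3=137/384)
  d_3[1] = 35/128*3/16 + 71/192*3/8 + 137/384*3/16 = 263/1024
  d_3[2] = 35/128*1/2 + 71/192*3/8 + 137/384*1/4 = 35/96
  d_3[3] = 35/128*5/16 + 71/192*1/4 + 137/384*9/16 = 1163/3072
d_3 = (1=263/1024, 2=35/96, 3=1163/3072)
  d_4[1] = 263/1024*3/16 + 35/96*3/8 + 1163/3072*3/16 = 131/512
  d_4[2] = 263/1024*1/2 + 35/96*3/8 + 1163/3072*1/4 = 4421/12288
  d_4[3] = 263/1024*5/16 + 35/96*1/4 + 1163/3072*9/16 = 4723/12288
d_4 = (1=131/512, 2=4421/12288, 3=4723/12288)

Answer: 131/512 4421/12288 4723/12288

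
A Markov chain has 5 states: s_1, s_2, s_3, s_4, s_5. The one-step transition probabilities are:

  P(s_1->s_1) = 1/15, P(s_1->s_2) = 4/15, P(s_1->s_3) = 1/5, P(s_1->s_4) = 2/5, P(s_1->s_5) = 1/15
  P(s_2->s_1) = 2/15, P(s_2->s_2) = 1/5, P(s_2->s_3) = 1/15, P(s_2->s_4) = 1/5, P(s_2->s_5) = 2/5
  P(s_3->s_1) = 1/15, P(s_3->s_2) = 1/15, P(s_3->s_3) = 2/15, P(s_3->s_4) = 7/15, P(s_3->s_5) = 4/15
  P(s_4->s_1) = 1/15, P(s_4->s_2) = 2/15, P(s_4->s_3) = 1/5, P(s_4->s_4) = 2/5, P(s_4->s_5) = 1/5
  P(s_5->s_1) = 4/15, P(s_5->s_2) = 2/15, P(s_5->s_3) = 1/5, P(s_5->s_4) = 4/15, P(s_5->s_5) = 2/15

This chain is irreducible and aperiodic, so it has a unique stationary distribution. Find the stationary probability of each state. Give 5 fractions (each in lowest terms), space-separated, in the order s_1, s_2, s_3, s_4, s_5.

The stationary distribution satisfies pi = pi * P, i.e.:
  pi_s_1 = 1/15*pi_s_1 + 2/15*pi_s_2 + 1/15*pi_s_3 + 1/15*pi_s_4 + 4/15*pi_s_5
  pi_s_2 = 4/15*pi_s_1 + 1/5*pi_s_2 + 1/15*pi_s_3 + 2/15*pi_s_4 + 2/15*pi_s_5
  pi_s_3 = 1/5*pi_s_1 + 1/15*pi_s_2 + 2/15*pi_s_3 + 1/5*pi_s_4 + 1/5*pi_s_5
  pi_s_4 = 2/5*pi_s_1 + 1/5*pi_s_2 + 7/15*pi_s_3 + 2/5*pi_s_4 + 4/15*pi_s_5
  pi_s_5 = 1/15*pi_s_1 + 2/5*pi_s_2 + 4/15*pi_s_3 + 1/5*pi_s_4 + 2/15*pi_s_5
with normalization: pi_s_1 + pi_s_2 + pi_s_3 + pi_s_4 + pi_s_5 = 1.

Using the first 4 balance equations plus normalization, the linear system A*pi = b is:
  [-14/15, 2/15, 1/15, 1/15, 4/15] . pi = 0
  [4/15, -4/5, 1/15, 2/15, 2/15] . pi = 0
  [1/5, 1/15, -13/15, 1/5, 1/5] . pi = 0
  [2/5, 1/5, 7/15, -3/5, 4/15] . pi = 0
  [1, 1, 1, 1, 1] . pi = 1

Solving yields:
  pi_s_1 = 6389/53824
  pi_s_2 = 497/3364
  pi_s_3 = 4549/26912
  pi_s_4 = 2379/6728
  pi_s_5 = 11353/53824

Verification (pi * P):
  6389/53824*1/15 + 497/3364*2/15 + 4549/26912*1/15 + 2379/6728*1/15 + 11353/53824*4/15 = 6389/53824 = pi_s_1  (ok)
  6389/53824*4/15 + 497/3364*1/5 + 4549/26912*1/15 + 2379/6728*2/15 + 11353/53824*2/15 = 497/3364 = pi_s_2  (ok)
  6389/53824*1/5 + 497/3364*1/15 + 4549/26912*2/15 + 2379/6728*1/5 + 11353/53824*1/5 = 4549/26912 = pi_s_3  (ok)
  6389/53824*2/5 + 497/3364*1/5 + 4549/26912*7/15 + 2379/6728*2/5 + 11353/53824*4/15 = 2379/6728 = pi_s_4  (ok)
  6389/53824*1/15 + 497/3364*2/5 + 4549/26912*4/15 + 2379/6728*1/5 + 11353/53824*2/15 = 11353/53824 = pi_s_5  (ok)

Answer: 6389/53824 497/3364 4549/26912 2379/6728 11353/53824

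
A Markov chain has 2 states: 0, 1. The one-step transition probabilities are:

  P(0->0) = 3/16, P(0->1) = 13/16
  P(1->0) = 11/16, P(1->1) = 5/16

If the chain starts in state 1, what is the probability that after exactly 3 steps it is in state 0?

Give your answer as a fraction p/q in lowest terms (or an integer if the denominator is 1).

Answer: 33/64

Derivation:
Computing P^3 by repeated multiplication:
P^1 =
  0: [3/16, 13/16]
  1: [11/16, 5/16]
P^2 =
  0: [19/32, 13/32]
  1: [11/32, 21/32]
P^3 =
  0: [25/64, 39/64]
  1: [33/64, 31/64]

(P^3)[1 -> 0] = 33/64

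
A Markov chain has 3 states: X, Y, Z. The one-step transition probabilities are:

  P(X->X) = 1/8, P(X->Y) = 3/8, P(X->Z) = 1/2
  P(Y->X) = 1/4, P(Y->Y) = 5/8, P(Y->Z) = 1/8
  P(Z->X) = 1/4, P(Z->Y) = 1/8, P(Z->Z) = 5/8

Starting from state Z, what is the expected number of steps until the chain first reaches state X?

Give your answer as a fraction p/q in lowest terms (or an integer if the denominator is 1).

Let h_i = expected steps to first reach X from state i.
Boundary: h_X = 0.
First-step equations for the other states:
  h_Y = 1 + 1/4*h_X + 5/8*h_Y + 1/8*h_Z
  h_Z = 1 + 1/4*h_X + 1/8*h_Y + 5/8*h_Z

Substituting h_X = 0 and rearranging gives the linear system (I - Q) h = 1:
  [3/8, -1/8] . (h_Y, h_Z) = 1
  [-1/8, 3/8] . (h_Y, h_Z) = 1

Solving yields:
  h_Y = 4
  h_Z = 4

Starting state is Z, so the expected hitting time is h_Z = 4.

Answer: 4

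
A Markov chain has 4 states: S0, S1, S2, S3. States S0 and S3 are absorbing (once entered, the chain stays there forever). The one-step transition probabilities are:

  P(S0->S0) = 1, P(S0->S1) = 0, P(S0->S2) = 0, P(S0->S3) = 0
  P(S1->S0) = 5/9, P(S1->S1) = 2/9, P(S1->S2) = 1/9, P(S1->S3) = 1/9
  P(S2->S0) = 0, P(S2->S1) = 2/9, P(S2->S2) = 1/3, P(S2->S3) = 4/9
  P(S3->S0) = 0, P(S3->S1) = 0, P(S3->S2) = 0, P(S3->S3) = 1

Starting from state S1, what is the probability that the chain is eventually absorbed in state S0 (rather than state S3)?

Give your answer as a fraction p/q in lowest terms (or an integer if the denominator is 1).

Let a_i = P(absorbed in S0 | start in state i).
Boundary conditions: a_S0 = 1, a_S3 = 0.
For each transient state i, a_i = sum_j P(i->j) * a_j:
  a_S1 = 5/9*a_S0 + 2/9*a_S1 + 1/9*a_S2 + 1/9*a_S3
  a_S2 = 0*a_S0 + 2/9*a_S1 + 1/3*a_S2 + 4/9*a_S3

Substituting a_S0 = 1 and a_S3 = 0, rearrange to (I - Q) a = r where r[i] = P(i -> S0):
  [7/9, -1/9] . (a_S1, a_S2) = 5/9
  [-2/9, 2/3] . (a_S1, a_S2) = 0

Solving yields:
  a_S1 = 3/4
  a_S2 = 1/4

Starting state is S1, so the absorption probability is a_S1 = 3/4.

Answer: 3/4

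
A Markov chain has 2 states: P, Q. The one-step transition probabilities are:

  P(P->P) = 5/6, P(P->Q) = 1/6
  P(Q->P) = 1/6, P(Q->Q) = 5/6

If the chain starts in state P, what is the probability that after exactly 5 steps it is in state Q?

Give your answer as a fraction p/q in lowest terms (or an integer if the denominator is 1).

Computing P^5 by repeated multiplication:
P^1 =
  P: [5/6, 1/6]
  Q: [1/6, 5/6]
P^2 =
  P: [13/18, 5/18]
  Q: [5/18, 13/18]
P^3 =
  P: [35/54, 19/54]
  Q: [19/54, 35/54]
P^4 =
  P: [97/162, 65/162]
  Q: [65/162, 97/162]
P^5 =
  P: [275/486, 211/486]
  Q: [211/486, 275/486]

(P^5)[P -> Q] = 211/486

Answer: 211/486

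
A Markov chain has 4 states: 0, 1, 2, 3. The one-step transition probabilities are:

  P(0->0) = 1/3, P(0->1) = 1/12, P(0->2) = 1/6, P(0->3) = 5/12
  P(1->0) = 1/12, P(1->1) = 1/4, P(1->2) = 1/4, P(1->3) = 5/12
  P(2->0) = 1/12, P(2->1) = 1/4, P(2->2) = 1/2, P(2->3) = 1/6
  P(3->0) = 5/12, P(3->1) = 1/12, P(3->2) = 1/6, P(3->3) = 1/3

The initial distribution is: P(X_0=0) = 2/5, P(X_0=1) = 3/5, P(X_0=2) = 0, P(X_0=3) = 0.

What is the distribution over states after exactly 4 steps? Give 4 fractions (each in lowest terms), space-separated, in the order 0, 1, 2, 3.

Propagating the distribution step by step (d_{t+1} = d_t * P):
d_0 = (0=2/5, 1=3/5, 2=0, 3=0)
  d_1[0] = 2/5*1/3 + 3/5*1/12 + 0*1/12 + 0*5/12 = 11/60
  d_1[1] = 2/5*1/12 + 3/5*1/4 + 0*1/4 + 0*1/12 = 11/60
  d_1[2] = 2/5*1/6 + 3/5*1/4 + 0*1/2 + 0*1/6 = 13/60
  d_1[3] = 2/5*5/12 + 3/5*5/12 + 0*1/6 + 0*1/3 = 5/12
d_1 = (0=11/60, 1=11/60, 2=13/60, 3=5/12)
  d_2[0] = 11/60*1/3 + 11/60*1/12 + 13/60*1/12 + 5/12*5/12 = 193/720
  d_2[1] = 11/60*1/12 + 11/60*1/4 + 13/60*1/4 + 5/12*1/12 = 3/20
  d_2[2] = 11/60*1/6 + 11/60*1/4 + 13/60*1/2 + 5/12*1/6 = 61/240
  d_2[3] = 11/60*5/12 + 11/60*5/12 + 13/60*1/6 + 5/12*1/3 = 59/180
d_2 = (0=193/720, 1=3/20, 2=61/240, 3=59/180)
  d_3[0] = 193/720*1/3 + 3/20*1/12 + 61/240*1/12 + 59/180*5/12 = 2243/8640
  d_3[1] = 193/720*1/12 + 3/20*1/4 + 61/240*1/4 + 59/180*1/12 = 217/1440
  d_3[2] = 193/720*1/6 + 3/20*1/4 + 61/240*1/2 + 59/180*1/6 = 19/72
  d_3[3] = 193/720*5/12 + 3/20*5/12 + 61/240*1/6 + 59/180*1/3 = 563/1728
d_3 = (0=2243/8640, 1=217/1440, 2=19/72, 3=563/1728)
  d_4[0] = 2243/8640*1/3 + 217/1440*1/12 + 19/72*1/12 + 563/1728*5/12 = 26629/103680
  d_4[1] = 2243/8640*1/12 + 217/1440*1/4 + 19/72*1/4 + 563/1728*1/12 = 439/2880
  d_4[2] = 2243/8640*1/6 + 217/1440*1/4 + 19/72*1/2 + 563/1728*1/6 = 171/640
  d_4[3] = 2243/8640*5/12 + 217/1440*5/12 + 19/72*1/6 + 563/1728*1/3 = 6709/20736
d_4 = (0=26629/103680, 1=439/2880, 2=171/640, 3=6709/20736)

Answer: 26629/103680 439/2880 171/640 6709/20736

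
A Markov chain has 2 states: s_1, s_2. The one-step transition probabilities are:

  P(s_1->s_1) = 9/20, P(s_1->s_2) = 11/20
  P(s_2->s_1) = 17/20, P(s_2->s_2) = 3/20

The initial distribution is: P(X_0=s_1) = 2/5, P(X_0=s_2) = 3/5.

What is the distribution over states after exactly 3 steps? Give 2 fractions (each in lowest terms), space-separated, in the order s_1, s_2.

Propagating the distribution step by step (d_{t+1} = d_t * P):
d_0 = (s_1=2/5, s_2=3/5)
  d_1[s_1] = 2/5*9/20 + 3/5*17/20 = 69/100
  d_1[s_2] = 2/5*11/20 + 3/5*3/20 = 31/100
d_1 = (s_1=69/100, s_2=31/100)
  d_2[s_1] = 69/100*9/20 + 31/100*17/20 = 287/500
  d_2[s_2] = 69/100*11/20 + 31/100*3/20 = 213/500
d_2 = (s_1=287/500, s_2=213/500)
  d_3[s_1] = 287/500*9/20 + 213/500*17/20 = 1551/2500
  d_3[s_2] = 287/500*11/20 + 213/500*3/20 = 949/2500
d_3 = (s_1=1551/2500, s_2=949/2500)

Answer: 1551/2500 949/2500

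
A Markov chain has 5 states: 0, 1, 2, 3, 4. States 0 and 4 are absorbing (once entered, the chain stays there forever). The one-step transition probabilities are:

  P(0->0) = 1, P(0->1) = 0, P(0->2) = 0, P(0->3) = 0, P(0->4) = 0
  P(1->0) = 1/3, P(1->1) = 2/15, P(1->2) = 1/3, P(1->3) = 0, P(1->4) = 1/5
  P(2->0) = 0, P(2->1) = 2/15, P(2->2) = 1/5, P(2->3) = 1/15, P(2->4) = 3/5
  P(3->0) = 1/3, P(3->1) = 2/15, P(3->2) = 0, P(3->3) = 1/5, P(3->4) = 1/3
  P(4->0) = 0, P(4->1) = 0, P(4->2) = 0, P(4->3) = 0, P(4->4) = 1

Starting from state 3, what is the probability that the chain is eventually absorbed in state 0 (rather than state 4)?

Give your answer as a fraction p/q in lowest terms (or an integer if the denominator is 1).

Answer: 425/871

Derivation:
Let a_i = P(absorbed in 0 | start in state i).
Boundary conditions: a_0 = 1, a_4 = 0.
For each transient state i, a_i = sum_j P(i->j) * a_j:
  a_1 = 1/3*a_0 + 2/15*a_1 + 1/3*a_2 + 0*a_3 + 1/5*a_4
  a_2 = 0*a_0 + 2/15*a_1 + 1/5*a_2 + 1/15*a_3 + 3/5*a_4
  a_3 = 1/3*a_0 + 2/15*a_1 + 0*a_2 + 1/5*a_3 + 1/3*a_4

Substituting a_0 = 1 and a_4 = 0, rearrange to (I - Q) a = r where r[i] = P(i -> 0):
  [13/15, -1/3, 0] . (a_1, a_2, a_3) = 1/3
  [-2/15, 4/5, -1/15] . (a_1, a_2, a_3) = 0
  [-2/15, 0, 4/5] . (a_1, a_2, a_3) = 1/3

Solving yields:
  a_1 = 745/1742
  a_2 = 15/134
  a_3 = 425/871

Starting state is 3, so the absorption probability is a_3 = 425/871.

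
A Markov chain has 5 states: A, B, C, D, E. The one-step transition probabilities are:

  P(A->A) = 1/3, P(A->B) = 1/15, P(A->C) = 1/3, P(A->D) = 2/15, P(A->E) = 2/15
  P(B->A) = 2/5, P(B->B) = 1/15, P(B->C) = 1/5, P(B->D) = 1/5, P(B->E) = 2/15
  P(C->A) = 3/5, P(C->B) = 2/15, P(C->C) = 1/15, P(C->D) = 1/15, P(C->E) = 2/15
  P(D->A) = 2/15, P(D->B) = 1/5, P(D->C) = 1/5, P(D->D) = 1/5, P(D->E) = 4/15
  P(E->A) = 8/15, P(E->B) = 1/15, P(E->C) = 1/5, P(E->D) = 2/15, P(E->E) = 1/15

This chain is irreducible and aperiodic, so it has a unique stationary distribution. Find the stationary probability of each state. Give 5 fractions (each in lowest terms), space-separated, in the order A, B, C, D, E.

Answer: 12659/31556 1569/15778 3529/15778 151/1127 639/4508

Derivation:
The stationary distribution satisfies pi = pi * P, i.e.:
  pi_A = 1/3*pi_A + 2/5*pi_B + 3/5*pi_C + 2/15*pi_D + 8/15*pi_E
  pi_B = 1/15*pi_A + 1/15*pi_B + 2/15*pi_C + 1/5*pi_D + 1/15*pi_E
  pi_C = 1/3*pi_A + 1/5*pi_B + 1/15*pi_C + 1/5*pi_D + 1/5*pi_E
  pi_D = 2/15*pi_A + 1/5*pi_B + 1/15*pi_C + 1/5*pi_D + 2/15*pi_E
  pi_E = 2/15*pi_A + 2/15*pi_B + 2/15*pi_C + 4/15*pi_D + 1/15*pi_E
with normalization: pi_A + pi_B + pi_C + pi_D + pi_E = 1.

Using the first 4 balance equations plus normalization, the linear system A*pi = b is:
  [-2/3, 2/5, 3/5, 2/15, 8/15] . pi = 0
  [1/15, -14/15, 2/15, 1/5, 1/15] . pi = 0
  [1/3, 1/5, -14/15, 1/5, 1/5] . pi = 0
  [2/15, 1/5, 1/15, -4/5, 2/15] . pi = 0
  [1, 1, 1, 1, 1] . pi = 1

Solving yields:
  pi_A = 12659/31556
  pi_B = 1569/15778
  pi_C = 3529/15778
  pi_D = 151/1127
  pi_E = 639/4508

Verification (pi * P):
  12659/31556*1/3 + 1569/15778*2/5 + 3529/15778*3/5 + 151/1127*2/15 + 639/4508*8/15 = 12659/31556 = pi_A  (ok)
  12659/31556*1/15 + 1569/15778*1/15 + 3529/15778*2/15 + 151/1127*1/5 + 639/4508*1/15 = 1569/15778 = pi_B  (ok)
  12659/31556*1/3 + 1569/15778*1/5 + 3529/15778*1/15 + 151/1127*1/5 + 639/4508*1/5 = 3529/15778 = pi_C  (ok)
  12659/31556*2/15 + 1569/15778*1/5 + 3529/15778*1/15 + 151/1127*1/5 + 639/4508*2/15 = 151/1127 = pi_D  (ok)
  12659/31556*2/15 + 1569/15778*2/15 + 3529/15778*2/15 + 151/1127*4/15 + 639/4508*1/15 = 639/4508 = pi_E  (ok)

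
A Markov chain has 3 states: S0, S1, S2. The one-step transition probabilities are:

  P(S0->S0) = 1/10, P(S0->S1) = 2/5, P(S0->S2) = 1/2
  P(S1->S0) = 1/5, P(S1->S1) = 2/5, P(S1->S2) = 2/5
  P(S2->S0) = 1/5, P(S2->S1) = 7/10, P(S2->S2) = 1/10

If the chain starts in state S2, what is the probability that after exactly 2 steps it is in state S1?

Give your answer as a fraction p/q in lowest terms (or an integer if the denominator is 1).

Answer: 43/100

Derivation:
Computing P^2 by repeated multiplication:
P^1 =
  S0: [1/10, 2/5, 1/2]
  S1: [1/5, 2/5, 2/5]
  S2: [1/5, 7/10, 1/10]
P^2 =
  S0: [19/100, 11/20, 13/50]
  S1: [9/50, 13/25, 3/10]
  S2: [9/50, 43/100, 39/100]

(P^2)[S2 -> S1] = 43/100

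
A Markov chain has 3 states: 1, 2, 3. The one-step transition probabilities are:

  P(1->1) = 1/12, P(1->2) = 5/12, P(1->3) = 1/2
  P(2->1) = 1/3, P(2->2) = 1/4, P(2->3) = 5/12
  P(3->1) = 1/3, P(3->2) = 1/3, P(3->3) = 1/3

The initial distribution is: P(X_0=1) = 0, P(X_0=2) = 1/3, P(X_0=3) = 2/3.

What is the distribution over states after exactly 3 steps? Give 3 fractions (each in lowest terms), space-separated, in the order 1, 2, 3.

Propagating the distribution step by step (d_{t+1} = d_t * P):
d_0 = (1=0, 2=1/3, 3=2/3)
  d_1[1] = 0*1/12 + 1/3*1/3 + 2/3*1/3 = 1/3
  d_1[2] = 0*5/12 + 1/3*1/4 + 2/3*1/3 = 11/36
  d_1[3] = 0*1/2 + 1/3*5/12 + 2/3*1/3 = 13/36
d_1 = (1=1/3, 2=11/36, 3=13/36)
  d_2[1] = 1/3*1/12 + 11/36*1/3 + 13/36*1/3 = 1/4
  d_2[2] = 1/3*5/12 + 11/36*1/4 + 13/36*1/3 = 145/432
  d_2[3] = 1/3*1/2 + 11/36*5/12 + 13/36*1/3 = 179/432
d_2 = (1=1/4, 2=145/432, 3=179/432)
  d_3[1] = 1/4*1/12 + 145/432*1/3 + 179/432*1/3 = 13/48
  d_3[2] = 1/4*5/12 + 145/432*1/4 + 179/432*1/3 = 1691/5184
  d_3[3] = 1/4*1/2 + 145/432*5/12 + 179/432*1/3 = 2089/5184
d_3 = (1=13/48, 2=1691/5184, 3=2089/5184)

Answer: 13/48 1691/5184 2089/5184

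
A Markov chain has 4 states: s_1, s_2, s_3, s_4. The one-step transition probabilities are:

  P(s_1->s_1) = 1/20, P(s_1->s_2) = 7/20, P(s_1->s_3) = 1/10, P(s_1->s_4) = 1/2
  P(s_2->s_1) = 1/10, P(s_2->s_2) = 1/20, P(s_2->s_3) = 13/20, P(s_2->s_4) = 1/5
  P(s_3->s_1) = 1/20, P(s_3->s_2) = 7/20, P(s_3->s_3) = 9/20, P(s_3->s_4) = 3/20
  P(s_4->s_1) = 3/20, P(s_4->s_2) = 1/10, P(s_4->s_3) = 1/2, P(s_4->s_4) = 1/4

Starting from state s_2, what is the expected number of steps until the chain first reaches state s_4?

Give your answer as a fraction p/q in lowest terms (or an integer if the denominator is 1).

Answer: 9860/1931

Derivation:
Let h_i = expected steps to first reach s_4 from state i.
Boundary: h_s_4 = 0.
First-step equations for the other states:
  h_s_1 = 1 + 1/20*h_s_1 + 7/20*h_s_2 + 1/10*h_s_3 + 1/2*h_s_4
  h_s_2 = 1 + 1/10*h_s_1 + 1/20*h_s_2 + 13/20*h_s_3 + 1/5*h_s_4
  h_s_3 = 1 + 1/20*h_s_1 + 7/20*h_s_2 + 9/20*h_s_3 + 3/20*h_s_4

Substituting h_s_4 = 0 and rearranging gives the linear system (I - Q) h = 1:
  [19/20, -7/20, -1/10] . (h_s_1, h_s_2, h_s_3) = 1
  [-1/10, 19/20, -13/20] . (h_s_1, h_s_2, h_s_3) = 1
  [-1/20, -7/20, 11/20] . (h_s_1, h_s_2, h_s_3) = 1

Solving yields:
  h_s_1 = 6760/1931
  h_s_2 = 9860/1931
  h_s_3 = 10400/1931

Starting state is s_2, so the expected hitting time is h_s_2 = 9860/1931.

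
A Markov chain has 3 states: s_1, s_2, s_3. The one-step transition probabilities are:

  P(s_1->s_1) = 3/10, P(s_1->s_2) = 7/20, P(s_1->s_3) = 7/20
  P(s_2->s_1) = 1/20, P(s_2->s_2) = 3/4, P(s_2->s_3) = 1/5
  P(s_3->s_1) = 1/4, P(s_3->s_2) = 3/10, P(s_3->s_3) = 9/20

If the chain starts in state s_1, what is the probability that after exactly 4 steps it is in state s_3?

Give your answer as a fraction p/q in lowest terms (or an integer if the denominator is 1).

Computing P^4 by repeated multiplication:
P^1 =
  s_1: [3/10, 7/20, 7/20]
  s_2: [1/20, 3/4, 1/5]
  s_3: [1/4, 3/10, 9/20]
P^2 =
  s_1: [39/200, 189/400, 133/400]
  s_2: [41/400, 16/25, 103/400]
  s_3: [81/400, 179/400, 7/20]
P^3 =
  s_1: [661/4000, 4179/8000, 2499/8000]
  s_2: [1017/8000, 949/1600, 1119/4000]
  s_3: [273/1600, 1023/2000, 2543/8000]
P^4 =
  s_1: [12303/80000, 86933/160000, 48461/160000]
  s_2: [22037/160000, 45861/80000, 46241/160000]
  s_3: [24997/160000, 86193/160000, 4881/16000]

(P^4)[s_1 -> s_3] = 48461/160000

Answer: 48461/160000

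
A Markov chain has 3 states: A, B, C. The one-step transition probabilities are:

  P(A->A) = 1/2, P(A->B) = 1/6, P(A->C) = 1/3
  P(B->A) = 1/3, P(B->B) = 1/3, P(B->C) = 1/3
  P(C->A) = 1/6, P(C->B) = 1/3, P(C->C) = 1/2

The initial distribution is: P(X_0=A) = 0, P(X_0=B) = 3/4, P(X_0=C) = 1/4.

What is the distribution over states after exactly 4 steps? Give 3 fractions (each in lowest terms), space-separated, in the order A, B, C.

Answer: 415/1296 1451/5184 691/1728

Derivation:
Propagating the distribution step by step (d_{t+1} = d_t * P):
d_0 = (A=0, B=3/4, C=1/4)
  d_1[A] = 0*1/2 + 3/4*1/3 + 1/4*1/6 = 7/24
  d_1[B] = 0*1/6 + 3/4*1/3 + 1/4*1/3 = 1/3
  d_1[C] = 0*1/3 + 3/4*1/3 + 1/4*1/2 = 3/8
d_1 = (A=7/24, B=1/3, C=3/8)
  d_2[A] = 7/24*1/2 + 1/3*1/3 + 3/8*1/6 = 23/72
  d_2[B] = 7/24*1/6 + 1/3*1/3 + 3/8*1/3 = 41/144
  d_2[C] = 7/24*1/3 + 1/3*1/3 + 3/8*1/2 = 19/48
d_2 = (A=23/72, B=41/144, C=19/48)
  d_3[A] = 23/72*1/2 + 41/144*1/3 + 19/48*1/6 = 277/864
  d_3[B] = 23/72*1/6 + 41/144*1/3 + 19/48*1/3 = 121/432
  d_3[C] = 23/72*1/3 + 41/144*1/3 + 19/48*1/2 = 115/288
d_3 = (A=277/864, B=121/432, C=115/288)
  d_4[A] = 277/864*1/2 + 121/432*1/3 + 115/288*1/6 = 415/1296
  d_4[B] = 277/864*1/6 + 121/432*1/3 + 115/288*1/3 = 1451/5184
  d_4[C] = 277/864*1/3 + 121/432*1/3 + 115/288*1/2 = 691/1728
d_4 = (A=415/1296, B=1451/5184, C=691/1728)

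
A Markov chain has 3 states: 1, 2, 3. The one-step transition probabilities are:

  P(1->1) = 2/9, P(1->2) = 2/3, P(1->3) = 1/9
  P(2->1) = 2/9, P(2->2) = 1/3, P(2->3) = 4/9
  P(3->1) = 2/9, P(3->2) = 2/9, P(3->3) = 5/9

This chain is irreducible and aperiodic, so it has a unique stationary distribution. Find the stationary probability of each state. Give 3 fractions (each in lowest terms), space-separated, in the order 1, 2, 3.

The stationary distribution satisfies pi = pi * P, i.e.:
  pi_1 = 2/9*pi_1 + 2/9*pi_2 + 2/9*pi_3
  pi_2 = 2/3*pi_1 + 1/3*pi_2 + 2/9*pi_3
  pi_3 = 1/9*pi_1 + 4/9*pi_2 + 5/9*pi_3
with normalization: pi_1 + pi_2 + pi_3 = 1.

Using the first 2 balance equations plus normalization, the linear system A*pi = b is:
  [-7/9, 2/9, 2/9] . pi = 0
  [2/3, -2/3, 2/9] . pi = 0
  [1, 1, 1] . pi = 1

Solving yields:
  pi_1 = 2/9
  pi_2 = 13/36
  pi_3 = 5/12

Verification (pi * P):
  2/9*2/9 + 13/36*2/9 + 5/12*2/9 = 2/9 = pi_1  (ok)
  2/9*2/3 + 13/36*1/3 + 5/12*2/9 = 13/36 = pi_2  (ok)
  2/9*1/9 + 13/36*4/9 + 5/12*5/9 = 5/12 = pi_3  (ok)

Answer: 2/9 13/36 5/12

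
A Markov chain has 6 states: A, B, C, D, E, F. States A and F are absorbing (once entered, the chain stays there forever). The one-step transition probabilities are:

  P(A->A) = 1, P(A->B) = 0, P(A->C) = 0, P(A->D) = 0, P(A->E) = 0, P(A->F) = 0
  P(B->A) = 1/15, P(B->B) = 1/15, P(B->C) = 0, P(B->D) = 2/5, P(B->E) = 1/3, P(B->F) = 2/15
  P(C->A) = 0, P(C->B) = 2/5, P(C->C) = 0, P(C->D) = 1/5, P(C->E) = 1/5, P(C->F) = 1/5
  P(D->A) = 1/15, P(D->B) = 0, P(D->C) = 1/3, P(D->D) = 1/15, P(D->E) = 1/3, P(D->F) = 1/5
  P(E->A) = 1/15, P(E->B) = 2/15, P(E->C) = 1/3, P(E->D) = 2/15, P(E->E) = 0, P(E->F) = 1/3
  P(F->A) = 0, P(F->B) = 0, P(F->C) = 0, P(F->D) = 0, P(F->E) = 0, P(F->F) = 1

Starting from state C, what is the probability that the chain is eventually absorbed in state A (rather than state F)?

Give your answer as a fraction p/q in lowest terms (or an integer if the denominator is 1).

Answer: 96/605

Derivation:
Let a_i = P(absorbed in A | start in state i).
Boundary conditions: a_A = 1, a_F = 0.
For each transient state i, a_i = sum_j P(i->j) * a_j:
  a_B = 1/15*a_A + 1/15*a_B + 0*a_C + 2/5*a_D + 1/3*a_E + 2/15*a_F
  a_C = 0*a_A + 2/5*a_B + 0*a_C + 1/5*a_D + 1/5*a_E + 1/5*a_F
  a_D = 1/15*a_A + 0*a_B + 1/3*a_C + 1/15*a_D + 1/3*a_E + 1/5*a_F
  a_E = 1/15*a_A + 2/15*a_B + 1/3*a_C + 2/15*a_D + 0*a_E + 1/3*a_F

Substituting a_A = 1 and a_F = 0, rearrange to (I - Q) a = r where r[i] = P(i -> A):
  [14/15, 0, -2/5, -1/3] . (a_B, a_C, a_D, a_E) = 1/15
  [-2/5, 1, -1/5, -1/5] . (a_B, a_C, a_D, a_E) = 0
  [0, -1/3, 14/15, -1/3] . (a_B, a_C, a_D, a_E) = 1/15
  [-2/15, -1/3, -2/15, 1] . (a_B, a_C, a_D, a_E) = 1/15

Solving yields:
  a_B = 26/121
  a_C = 96/605
  a_D = 23/121
  a_E = 21/121

Starting state is C, so the absorption probability is a_C = 96/605.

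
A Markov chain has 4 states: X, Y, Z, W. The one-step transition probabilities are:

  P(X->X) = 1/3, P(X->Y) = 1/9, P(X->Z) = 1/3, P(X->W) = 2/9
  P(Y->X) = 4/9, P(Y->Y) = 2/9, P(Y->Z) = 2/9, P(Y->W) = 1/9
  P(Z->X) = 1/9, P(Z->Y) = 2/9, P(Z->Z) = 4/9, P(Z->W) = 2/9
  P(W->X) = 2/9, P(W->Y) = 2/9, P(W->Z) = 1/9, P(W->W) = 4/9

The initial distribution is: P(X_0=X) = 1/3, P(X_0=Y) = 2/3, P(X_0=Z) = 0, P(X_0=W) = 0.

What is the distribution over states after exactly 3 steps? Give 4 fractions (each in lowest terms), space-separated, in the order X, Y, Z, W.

Propagating the distribution step by step (d_{t+1} = d_t * P):
d_0 = (X=1/3, Y=2/3, Z=0, W=0)
  d_1[X] = 1/3*1/3 + 2/3*4/9 + 0*1/9 + 0*2/9 = 11/27
  d_1[Y] = 1/3*1/9 + 2/3*2/9 + 0*2/9 + 0*2/9 = 5/27
  d_1[Z] = 1/3*1/3 + 2/3*2/9 + 0*4/9 + 0*1/9 = 7/27
  d_1[W] = 1/3*2/9 + 2/3*1/9 + 0*2/9 + 0*4/9 = 4/27
d_1 = (X=11/27, Y=5/27, Z=7/27, W=4/27)
  d_2[X] = 11/27*1/3 + 5/27*4/9 + 7/27*1/9 + 4/27*2/9 = 68/243
  d_2[Y] = 11/27*1/9 + 5/27*2/9 + 7/27*2/9 + 4/27*2/9 = 43/243
  d_2[Z] = 11/27*1/3 + 5/27*2/9 + 7/27*4/9 + 4/27*1/9 = 25/81
  d_2[W] = 11/27*2/9 + 5/27*1/9 + 7/27*2/9 + 4/27*4/9 = 19/81
d_2 = (X=68/243, Y=43/243, Z=25/81, W=19/81)
  d_3[X] = 68/243*1/3 + 43/243*4/9 + 25/81*1/9 + 19/81*2/9 = 565/2187
  d_3[Y] = 68/243*1/9 + 43/243*2/9 + 25/81*2/9 + 19/81*2/9 = 418/2187
  d_3[Z] = 68/243*1/3 + 43/243*2/9 + 25/81*4/9 + 19/81*1/9 = 647/2187
  d_3[W] = 68/243*2/9 + 43/243*1/9 + 25/81*2/9 + 19/81*4/9 = 557/2187
d_3 = (X=565/2187, Y=418/2187, Z=647/2187, W=557/2187)

Answer: 565/2187 418/2187 647/2187 557/2187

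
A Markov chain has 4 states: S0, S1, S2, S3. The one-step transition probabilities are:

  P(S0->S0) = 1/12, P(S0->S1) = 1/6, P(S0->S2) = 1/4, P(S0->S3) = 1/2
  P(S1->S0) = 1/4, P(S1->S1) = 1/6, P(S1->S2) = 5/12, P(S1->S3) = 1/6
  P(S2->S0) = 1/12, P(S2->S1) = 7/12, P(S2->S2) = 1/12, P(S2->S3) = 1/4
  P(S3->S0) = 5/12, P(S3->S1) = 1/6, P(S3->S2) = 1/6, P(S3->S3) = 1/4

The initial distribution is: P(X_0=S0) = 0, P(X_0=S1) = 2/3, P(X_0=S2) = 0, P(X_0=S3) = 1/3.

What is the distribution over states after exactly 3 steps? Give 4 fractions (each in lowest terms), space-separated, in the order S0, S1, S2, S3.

Answer: 103/432 1309/5184 1247/5184 29/108

Derivation:
Propagating the distribution step by step (d_{t+1} = d_t * P):
d_0 = (S0=0, S1=2/3, S2=0, S3=1/3)
  d_1[S0] = 0*1/12 + 2/3*1/4 + 0*1/12 + 1/3*5/12 = 11/36
  d_1[S1] = 0*1/6 + 2/3*1/6 + 0*7/12 + 1/3*1/6 = 1/6
  d_1[S2] = 0*1/4 + 2/3*5/12 + 0*1/12 + 1/3*1/6 = 1/3
  d_1[S3] = 0*1/2 + 2/3*1/6 + 0*1/4 + 1/3*1/4 = 7/36
d_1 = (S0=11/36, S1=1/6, S2=1/3, S3=7/36)
  d_2[S0] = 11/36*1/12 + 1/6*1/4 + 1/3*1/12 + 7/36*5/12 = 19/108
  d_2[S1] = 11/36*1/6 + 1/6*1/6 + 1/3*7/12 + 7/36*1/6 = 11/36
  d_2[S2] = 11/36*1/4 + 1/6*5/12 + 1/3*1/12 + 7/36*1/6 = 89/432
  d_2[S3] = 11/36*1/2 + 1/6*1/6 + 1/3*1/4 + 7/36*1/4 = 5/16
d_2 = (S0=19/108, S1=11/36, S2=89/432, S3=5/16)
  d_3[S0] = 19/108*1/12 + 11/36*1/4 + 89/432*1/12 + 5/16*5/12 = 103/432
  d_3[S1] = 19/108*1/6 + 11/36*1/6 + 89/432*7/12 + 5/16*1/6 = 1309/5184
  d_3[S2] = 19/108*1/4 + 11/36*5/12 + 89/432*1/12 + 5/16*1/6 = 1247/5184
  d_3[S3] = 19/108*1/2 + 11/36*1/6 + 89/432*1/4 + 5/16*1/4 = 29/108
d_3 = (S0=103/432, S1=1309/5184, S2=1247/5184, S3=29/108)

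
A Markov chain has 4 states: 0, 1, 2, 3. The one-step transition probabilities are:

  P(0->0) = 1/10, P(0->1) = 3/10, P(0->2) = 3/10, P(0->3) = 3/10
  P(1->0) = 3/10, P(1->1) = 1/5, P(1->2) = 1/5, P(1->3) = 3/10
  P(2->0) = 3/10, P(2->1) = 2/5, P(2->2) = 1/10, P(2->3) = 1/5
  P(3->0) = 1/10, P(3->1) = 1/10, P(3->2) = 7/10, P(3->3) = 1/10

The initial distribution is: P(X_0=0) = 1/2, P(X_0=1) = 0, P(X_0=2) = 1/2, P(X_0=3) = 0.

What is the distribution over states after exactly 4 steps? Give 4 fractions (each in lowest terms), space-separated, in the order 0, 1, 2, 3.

Propagating the distribution step by step (d_{t+1} = d_t * P):
d_0 = (0=1/2, 1=0, 2=1/2, 3=0)
  d_1[0] = 1/2*1/10 + 0*3/10 + 1/2*3/10 + 0*1/10 = 1/5
  d_1[1] = 1/2*3/10 + 0*1/5 + 1/2*2/5 + 0*1/10 = 7/20
  d_1[2] = 1/2*3/10 + 0*1/5 + 1/2*1/10 + 0*7/10 = 1/5
  d_1[3] = 1/2*3/10 + 0*3/10 + 1/2*1/5 + 0*1/10 = 1/4
d_1 = (0=1/5, 1=7/20, 2=1/5, 3=1/4)
  d_2[0] = 1/5*1/10 + 7/20*3/10 + 1/5*3/10 + 1/4*1/10 = 21/100
  d_2[1] = 1/5*3/10 + 7/20*1/5 + 1/5*2/5 + 1/4*1/10 = 47/200
  d_2[2] = 1/5*3/10 + 7/20*1/5 + 1/5*1/10 + 1/4*7/10 = 13/40
  d_2[3] = 1/5*3/10 + 7/20*3/10 + 1/5*1/5 + 1/4*1/10 = 23/100
d_2 = (0=21/100, 1=47/200, 2=13/40, 3=23/100)
  d_3[0] = 21/100*1/10 + 47/200*3/10 + 13/40*3/10 + 23/100*1/10 = 53/250
  d_3[1] = 21/100*3/10 + 47/200*1/5 + 13/40*2/5 + 23/100*1/10 = 263/1000
  d_3[2] = 21/100*3/10 + 47/200*1/5 + 13/40*1/10 + 23/100*7/10 = 607/2000
  d_3[3] = 21/100*3/10 + 47/200*3/10 + 13/40*1/5 + 23/100*1/10 = 443/2000
d_3 = (0=53/250, 1=263/1000, 2=607/2000, 3=443/2000)
  d_4[0] = 53/250*1/10 + 263/1000*3/10 + 607/2000*3/10 + 443/2000*1/10 = 2133/10000
  d_4[1] = 53/250*3/10 + 263/1000*1/5 + 607/2000*2/5 + 443/2000*1/10 = 1039/4000
  d_4[2] = 53/250*3/10 + 263/1000*1/5 + 607/2000*1/10 + 443/2000*7/10 = 377/1250
  d_4[3] = 53/250*3/10 + 263/1000*3/10 + 607/2000*1/5 + 443/2000*1/10 = 4507/20000
d_4 = (0=2133/10000, 1=1039/4000, 2=377/1250, 3=4507/20000)

Answer: 2133/10000 1039/4000 377/1250 4507/20000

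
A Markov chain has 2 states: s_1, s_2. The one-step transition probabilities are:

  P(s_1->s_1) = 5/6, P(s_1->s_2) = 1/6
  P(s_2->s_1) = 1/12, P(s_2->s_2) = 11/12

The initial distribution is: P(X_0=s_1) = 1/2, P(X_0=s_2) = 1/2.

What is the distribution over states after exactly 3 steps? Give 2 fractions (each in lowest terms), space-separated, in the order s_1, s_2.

Answer: 155/384 229/384

Derivation:
Propagating the distribution step by step (d_{t+1} = d_t * P):
d_0 = (s_1=1/2, s_2=1/2)
  d_1[s_1] = 1/2*5/6 + 1/2*1/12 = 11/24
  d_1[s_2] = 1/2*1/6 + 1/2*11/12 = 13/24
d_1 = (s_1=11/24, s_2=13/24)
  d_2[s_1] = 11/24*5/6 + 13/24*1/12 = 41/96
  d_2[s_2] = 11/24*1/6 + 13/24*11/12 = 55/96
d_2 = (s_1=41/96, s_2=55/96)
  d_3[s_1] = 41/96*5/6 + 55/96*1/12 = 155/384
  d_3[s_2] = 41/96*1/6 + 55/96*11/12 = 229/384
d_3 = (s_1=155/384, s_2=229/384)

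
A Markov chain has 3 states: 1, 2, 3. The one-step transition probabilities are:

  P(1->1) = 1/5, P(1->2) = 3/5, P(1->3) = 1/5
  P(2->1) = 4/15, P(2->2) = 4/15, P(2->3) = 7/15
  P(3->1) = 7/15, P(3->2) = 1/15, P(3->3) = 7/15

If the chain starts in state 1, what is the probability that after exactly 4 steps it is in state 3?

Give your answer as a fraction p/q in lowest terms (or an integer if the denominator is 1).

Computing P^4 by repeated multiplication:
P^1 =
  1: [1/5, 3/5, 1/5]
  2: [4/15, 4/15, 7/15]
  3: [7/15, 1/15, 7/15]
P^2 =
  1: [22/75, 22/75, 31/75]
  2: [77/225, 59/225, 89/225]
  3: [74/225, 74/225, 77/225]
P^3 =
  1: [371/1125, 317/1125, 437/1125]
  2: [218/675, 1018/3375, 1267/3375]
  3: [1057/3375, 1039/3375, 1279/3375]
P^4 =
  1: [1088/3375, 5044/16875, 6391/16875]
  2: [16211/50625, 15149/50625, 3853/10125]
  3: [3256/10125, 14948/50625, 19397/50625]

(P^4)[1 -> 3] = 6391/16875

Answer: 6391/16875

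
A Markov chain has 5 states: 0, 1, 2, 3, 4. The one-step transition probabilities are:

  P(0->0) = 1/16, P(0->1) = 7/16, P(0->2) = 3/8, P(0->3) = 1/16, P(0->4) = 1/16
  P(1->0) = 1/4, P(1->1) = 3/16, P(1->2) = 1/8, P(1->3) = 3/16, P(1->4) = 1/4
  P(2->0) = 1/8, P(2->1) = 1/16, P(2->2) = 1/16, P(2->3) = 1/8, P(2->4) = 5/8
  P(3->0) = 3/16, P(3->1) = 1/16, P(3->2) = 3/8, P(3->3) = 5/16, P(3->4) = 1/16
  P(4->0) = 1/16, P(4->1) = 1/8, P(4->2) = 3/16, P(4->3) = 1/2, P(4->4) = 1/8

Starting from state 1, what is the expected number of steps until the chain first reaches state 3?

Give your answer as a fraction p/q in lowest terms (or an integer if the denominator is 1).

Let h_i = expected steps to first reach 3 from state i.
Boundary: h_3 = 0.
First-step equations for the other states:
  h_0 = 1 + 1/16*h_0 + 7/16*h_1 + 3/8*h_2 + 1/16*h_3 + 1/16*h_4
  h_1 = 1 + 1/4*h_0 + 3/16*h_1 + 1/8*h_2 + 3/16*h_3 + 1/4*h_4
  h_2 = 1 + 1/8*h_0 + 1/16*h_1 + 1/16*h_2 + 1/8*h_3 + 5/8*h_4
  h_4 = 1 + 1/16*h_0 + 1/8*h_1 + 3/16*h_2 + 1/2*h_3 + 1/8*h_4

Substituting h_3 = 0 and rearranging gives the linear system (I - Q) h = 1:
  [15/16, -7/16, -3/8, -1/16] . (h_0, h_1, h_2, h_4) = 1
  [-1/4, 13/16, -1/8, -1/4] . (h_0, h_1, h_2, h_4) = 1
  [-1/8, -1/16, 15/16, -5/8] . (h_0, h_1, h_2, h_4) = 1
  [-1/16, -1/8, -3/16, 7/8] . (h_0, h_1, h_2, h_4) = 1

Solving yields:
  h_0 = 104976/21821
  h_1 = 92112/21821
  h_2 = 86112/21821
  h_4 = 64048/21821

Starting state is 1, so the expected hitting time is h_1 = 92112/21821.

Answer: 92112/21821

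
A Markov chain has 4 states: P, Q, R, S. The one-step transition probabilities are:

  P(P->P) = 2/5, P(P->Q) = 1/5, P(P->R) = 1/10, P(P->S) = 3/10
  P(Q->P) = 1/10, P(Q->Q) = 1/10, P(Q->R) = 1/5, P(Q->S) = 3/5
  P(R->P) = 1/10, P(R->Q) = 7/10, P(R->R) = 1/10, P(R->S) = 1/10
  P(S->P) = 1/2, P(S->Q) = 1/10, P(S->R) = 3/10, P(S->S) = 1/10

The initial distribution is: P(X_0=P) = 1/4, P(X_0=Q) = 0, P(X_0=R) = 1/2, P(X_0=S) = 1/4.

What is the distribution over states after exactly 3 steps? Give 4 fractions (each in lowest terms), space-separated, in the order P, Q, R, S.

Propagating the distribution step by step (d_{t+1} = d_t * P):
d_0 = (P=1/4, Q=0, R=1/2, S=1/4)
  d_1[P] = 1/4*2/5 + 0*1/10 + 1/2*1/10 + 1/4*1/2 = 11/40
  d_1[Q] = 1/4*1/5 + 0*1/10 + 1/2*7/10 + 1/4*1/10 = 17/40
  d_1[R] = 1/4*1/10 + 0*1/5 + 1/2*1/10 + 1/4*3/10 = 3/20
  d_1[S] = 1/4*3/10 + 0*3/5 + 1/2*1/10 + 1/4*1/10 = 3/20
d_1 = (P=11/40, Q=17/40, R=3/20, S=3/20)
  d_2[P] = 11/40*2/5 + 17/40*1/10 + 3/20*1/10 + 3/20*1/2 = 97/400
  d_2[Q] = 11/40*1/5 + 17/40*1/10 + 3/20*7/10 + 3/20*1/10 = 87/400
  d_2[R] = 11/40*1/10 + 17/40*1/5 + 3/20*1/10 + 3/20*3/10 = 69/400
  d_2[S] = 11/40*3/10 + 17/40*3/5 + 3/20*1/10 + 3/20*1/10 = 147/400
d_2 = (P=97/400, Q=87/400, R=69/400, S=147/400)
  d_3[P] = 97/400*2/5 + 87/400*1/10 + 69/400*1/10 + 147/400*1/2 = 1279/4000
  d_3[Q] = 97/400*1/5 + 87/400*1/10 + 69/400*7/10 + 147/400*1/10 = 911/4000
  d_3[R] = 97/400*1/10 + 87/400*1/5 + 69/400*1/10 + 147/400*3/10 = 781/4000
  d_3[S] = 97/400*3/10 + 87/400*3/5 + 69/400*1/10 + 147/400*1/10 = 1029/4000
d_3 = (P=1279/4000, Q=911/4000, R=781/4000, S=1029/4000)

Answer: 1279/4000 911/4000 781/4000 1029/4000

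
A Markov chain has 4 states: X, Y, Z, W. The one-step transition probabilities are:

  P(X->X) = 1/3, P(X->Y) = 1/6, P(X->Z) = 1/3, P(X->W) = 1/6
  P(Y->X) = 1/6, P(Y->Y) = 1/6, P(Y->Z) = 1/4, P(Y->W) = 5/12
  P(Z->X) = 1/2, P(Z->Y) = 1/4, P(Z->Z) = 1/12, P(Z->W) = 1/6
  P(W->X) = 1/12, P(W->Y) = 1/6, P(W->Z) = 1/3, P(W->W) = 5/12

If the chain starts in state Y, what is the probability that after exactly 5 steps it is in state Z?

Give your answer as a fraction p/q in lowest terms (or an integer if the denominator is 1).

Computing P^5 by repeated multiplication:
P^1 =
  X: [1/3, 1/6, 1/3, 1/6]
  Y: [1/6, 1/6, 1/4, 5/12]
  Z: [1/2, 1/4, 1/12, 1/6]
  W: [1/12, 1/6, 1/3, 5/12]
P^2 =
  X: [23/72, 7/36, 17/72, 1/4]
  Y: [35/144, 3/16, 37/144, 5/16]
  Z: [19/72, 25/144, 7/24, 13/48]
  W: [37/144, 7/36, 17/72, 5/16]
P^3 =
  X: [5/18, 161/864, 223/864, 5/18]
  Y: [461/1728, 325/1728, 73/288, 7/24]
  Z: [493/1728, 55/288, 425/1728, 5/18]
  W: [151/576, 161/864, 223/864, 169/576]
P^4 =
  X: [715/2592, 1951/10368, 1313/5184, 977/3456]
  Y: [2813/10368, 649/3456, 5273/20736, 1981/6912]
  Z: [2831/10368, 3881/20736, 1769/6912, 109/384]
  W: [5639/20736, 1951/10368, 1313/5184, 1981/6912]
P^5 =
  X: [3781/13824, 11681/62208, 31643/124416, 5897/20736]
  Y: [67873/248832, 46745/248832, 21077/82944, 2629/9216]
  Z: [34069/124416, 15593/82944, 31571/124416, 23591/82944]
  W: [7535/27648, 11681/62208, 31643/124416, 23669/82944]

(P^5)[Y -> Z] = 21077/82944

Answer: 21077/82944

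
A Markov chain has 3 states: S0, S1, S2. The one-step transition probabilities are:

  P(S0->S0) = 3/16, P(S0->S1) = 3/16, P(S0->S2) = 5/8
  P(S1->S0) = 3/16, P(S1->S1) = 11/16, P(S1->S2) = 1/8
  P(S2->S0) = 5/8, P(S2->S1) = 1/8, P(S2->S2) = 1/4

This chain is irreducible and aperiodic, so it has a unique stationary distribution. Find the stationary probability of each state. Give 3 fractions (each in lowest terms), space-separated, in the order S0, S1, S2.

The stationary distribution satisfies pi = pi * P, i.e.:
  pi_S0 = 3/16*pi_S0 + 3/16*pi_S1 + 5/8*pi_S2
  pi_S1 = 3/16*pi_S0 + 11/16*pi_S1 + 1/8*pi_S2
  pi_S2 = 5/8*pi_S0 + 1/8*pi_S1 + 1/4*pi_S2
with normalization: pi_S0 + pi_S1 + pi_S2 = 1.

Using the first 2 balance equations plus normalization, the linear system A*pi = b is:
  [-13/16, 3/16, 5/8] . pi = 0
  [3/16, -5/16, 1/8] . pi = 0
  [1, 1, 1] . pi = 1

Solving yields:
  pi_S0 = 1/3
  pi_S1 = 1/3
  pi_S2 = 1/3

Verification (pi * P):
  1/3*3/16 + 1/3*3/16 + 1/3*5/8 = 1/3 = pi_S0  (ok)
  1/3*3/16 + 1/3*11/16 + 1/3*1/8 = 1/3 = pi_S1  (ok)
  1/3*5/8 + 1/3*1/8 + 1/3*1/4 = 1/3 = pi_S2  (ok)

Answer: 1/3 1/3 1/3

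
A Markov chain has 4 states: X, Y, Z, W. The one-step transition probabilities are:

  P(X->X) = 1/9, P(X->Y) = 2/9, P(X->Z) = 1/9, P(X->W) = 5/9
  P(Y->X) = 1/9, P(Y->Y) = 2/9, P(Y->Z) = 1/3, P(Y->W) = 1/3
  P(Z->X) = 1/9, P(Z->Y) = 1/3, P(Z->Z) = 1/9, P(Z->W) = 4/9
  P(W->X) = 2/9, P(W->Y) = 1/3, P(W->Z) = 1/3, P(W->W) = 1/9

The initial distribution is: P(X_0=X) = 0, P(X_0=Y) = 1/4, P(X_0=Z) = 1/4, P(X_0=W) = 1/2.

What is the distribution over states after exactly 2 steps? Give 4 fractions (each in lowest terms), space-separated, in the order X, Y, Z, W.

Propagating the distribution step by step (d_{t+1} = d_t * P):
d_0 = (X=0, Y=1/4, Z=1/4, W=1/2)
  d_1[X] = 0*1/9 + 1/4*1/9 + 1/4*1/9 + 1/2*2/9 = 1/6
  d_1[Y] = 0*2/9 + 1/4*2/9 + 1/4*1/3 + 1/2*1/3 = 11/36
  d_1[Z] = 0*1/9 + 1/4*1/3 + 1/4*1/9 + 1/2*1/3 = 5/18
  d_1[W] = 0*5/9 + 1/4*1/3 + 1/4*4/9 + 1/2*1/9 = 1/4
d_1 = (X=1/6, Y=11/36, Z=5/18, W=1/4)
  d_2[X] = 1/6*1/9 + 11/36*1/9 + 5/18*1/9 + 1/4*2/9 = 5/36
  d_2[Y] = 1/6*2/9 + 11/36*2/9 + 5/18*1/3 + 1/4*1/3 = 91/324
  d_2[Z] = 1/6*1/9 + 11/36*1/3 + 5/18*1/9 + 1/4*1/3 = 19/81
  d_2[W] = 1/6*5/9 + 11/36*1/3 + 5/18*4/9 + 1/4*1/9 = 28/81
d_2 = (X=5/36, Y=91/324, Z=19/81, W=28/81)

Answer: 5/36 91/324 19/81 28/81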